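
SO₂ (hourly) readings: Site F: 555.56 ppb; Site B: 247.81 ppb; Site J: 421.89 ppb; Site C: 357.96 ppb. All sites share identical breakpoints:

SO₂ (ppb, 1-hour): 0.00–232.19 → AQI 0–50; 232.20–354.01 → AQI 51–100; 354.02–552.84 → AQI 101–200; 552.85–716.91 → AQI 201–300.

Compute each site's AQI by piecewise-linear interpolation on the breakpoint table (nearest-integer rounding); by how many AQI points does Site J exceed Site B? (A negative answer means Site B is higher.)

Site F 555.56: bracket 552.85–716.91 → index 201–300; slope 99/164.06, offset 2.71.
AQI = 201 + 99/164.06·2.71 ≈ 202.64 ⇒ 203.
Site B: row 232.20–354.01 (AQI 51–100). (100−51)·(247.81−232.20)/(354.01−232.20) + 51 = 49·15.61/121.81 + 51 ≈ 57.28 → 57.
Site J: row 354.02–552.84 (AQI 101–200). (200−101)·(421.89−354.02)/(552.84−354.02) + 101 = 99·67.87/198.82 + 101 ≈ 134.80 → 135.
Site C: row 354.02–552.84 (AQI 101–200). (200−101)·(357.96−354.02)/(552.84−354.02) + 101 = 99·3.94/198.82 + 101 ≈ 102.96 → 103.
AQIs: Site F=203, Site B=57, Site J=135, Site C=103. Site J (135) − Site B (57) = 78.

78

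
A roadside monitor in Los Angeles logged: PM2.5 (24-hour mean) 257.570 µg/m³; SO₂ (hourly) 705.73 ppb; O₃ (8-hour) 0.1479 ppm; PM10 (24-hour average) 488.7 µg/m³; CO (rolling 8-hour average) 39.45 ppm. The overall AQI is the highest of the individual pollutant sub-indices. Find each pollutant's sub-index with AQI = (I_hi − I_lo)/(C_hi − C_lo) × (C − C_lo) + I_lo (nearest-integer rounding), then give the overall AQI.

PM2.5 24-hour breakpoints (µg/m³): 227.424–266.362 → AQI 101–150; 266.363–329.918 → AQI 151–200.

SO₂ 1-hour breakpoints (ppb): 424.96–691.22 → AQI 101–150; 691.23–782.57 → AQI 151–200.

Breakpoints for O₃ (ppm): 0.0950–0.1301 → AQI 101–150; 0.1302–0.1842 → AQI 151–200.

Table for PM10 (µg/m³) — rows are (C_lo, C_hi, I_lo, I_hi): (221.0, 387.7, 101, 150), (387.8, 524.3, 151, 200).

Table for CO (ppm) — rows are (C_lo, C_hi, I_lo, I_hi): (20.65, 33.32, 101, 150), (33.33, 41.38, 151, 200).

PM2.5: row 227.424–266.362 (AQI 101–150). (150−101)·(257.570−227.424)/(266.362−227.424) + 101 = 49·30.146/38.938 + 101 ≈ 138.94 → 139.
SO₂: 705.73 ∈ [691.23, 782.57] ↔ index [151, 200].
151 + (705.73−691.23)·(200−151)/(782.57−691.23) = 151 + 14.50·49/91.34 ≈ 158.78, so AQI = 159.
O₃: 0.1479 lies in 0.1302–0.1842, so I_lo=151, I_hi=200, C_lo=0.1302, C_hi=0.1842.
(200−151)/(0.1842−0.1302) × (0.1479−0.1302) + 151 = 49/0.0540 × 0.0177 + 151 ≈ 167.06 → 167.
PM10: 488.7 ∈ [387.8, 524.3] ↔ index [151, 200].
151 + (488.7−387.8)·(200−151)/(524.3−387.8) = 151 + 100.9·49/136.5 ≈ 187.22, so AQI = 187.
CO: 39.45 ∈ [33.33, 41.38] ↔ index [151, 200].
151 + (39.45−33.33)·(200−151)/(41.38−33.33) = 151 + 6.12·49/8.05 ≈ 188.25, so AQI = 188.
Sub-indices: PM2.5→139, SO₂→159, O₃→167, PM10→187, CO→188. Overall AQI = max = 188; dominant pollutant is CO.

188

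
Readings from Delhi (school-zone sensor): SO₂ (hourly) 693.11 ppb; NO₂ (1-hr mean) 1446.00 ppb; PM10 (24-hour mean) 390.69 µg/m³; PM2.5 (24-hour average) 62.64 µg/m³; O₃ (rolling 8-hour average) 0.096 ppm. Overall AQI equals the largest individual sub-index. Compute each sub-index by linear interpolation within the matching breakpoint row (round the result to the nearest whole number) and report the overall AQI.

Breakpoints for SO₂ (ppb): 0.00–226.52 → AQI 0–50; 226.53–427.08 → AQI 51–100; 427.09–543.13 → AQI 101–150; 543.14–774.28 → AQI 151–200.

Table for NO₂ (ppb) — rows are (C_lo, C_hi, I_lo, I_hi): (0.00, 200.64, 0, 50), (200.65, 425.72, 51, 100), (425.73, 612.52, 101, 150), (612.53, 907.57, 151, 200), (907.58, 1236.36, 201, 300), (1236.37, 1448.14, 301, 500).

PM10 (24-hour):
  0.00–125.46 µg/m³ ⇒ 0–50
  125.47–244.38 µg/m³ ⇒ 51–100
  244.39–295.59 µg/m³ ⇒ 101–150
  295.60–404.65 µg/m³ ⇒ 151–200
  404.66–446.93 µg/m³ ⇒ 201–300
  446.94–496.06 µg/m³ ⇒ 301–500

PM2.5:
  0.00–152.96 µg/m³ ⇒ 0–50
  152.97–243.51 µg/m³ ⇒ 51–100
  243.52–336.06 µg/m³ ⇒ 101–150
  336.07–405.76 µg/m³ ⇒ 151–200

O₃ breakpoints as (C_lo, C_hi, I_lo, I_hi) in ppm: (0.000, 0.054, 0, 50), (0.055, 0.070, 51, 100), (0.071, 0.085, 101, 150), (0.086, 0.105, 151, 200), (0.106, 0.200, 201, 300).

SO₂: row 543.14–774.28 (AQI 151–200). (200−151)·(693.11−543.14)/(774.28−543.14) + 151 = 49·149.97/231.14 + 151 ≈ 182.79 → 183.
NO₂: 1446.00 lies in 1236.37–1448.14, so I_lo=301, I_hi=500, C_lo=1236.37, C_hi=1448.14.
(500−301)/(1448.14−1236.37) × (1446.00−1236.37) + 301 = 199/211.77 × 209.63 + 301 ≈ 497.99 → 498.
PM10: row 295.60–404.65 (AQI 151–200). (200−151)·(390.69−295.60)/(404.65−295.60) + 151 = 49·95.09/109.05 + 151 ≈ 193.73 → 194.
PM2.5 62.64: bracket 0.00–152.96 → index 0–50; slope 50/152.96, offset 62.64.
AQI = 0 + 50/152.96·62.64 ≈ 20.48 ⇒ 20.
O₃: 0.096 ∈ [0.086, 0.105] ↔ index [151, 200].
151 + (0.096−0.086)·(200−151)/(0.105−0.086) = 151 + 0.010·49/0.019 ≈ 176.79, so AQI = 177.
Sub-indices: SO₂→183, NO₂→498, PM10→194, PM2.5→20, O₃→177. Overall AQI = max = 498; dominant pollutant is NO₂.

498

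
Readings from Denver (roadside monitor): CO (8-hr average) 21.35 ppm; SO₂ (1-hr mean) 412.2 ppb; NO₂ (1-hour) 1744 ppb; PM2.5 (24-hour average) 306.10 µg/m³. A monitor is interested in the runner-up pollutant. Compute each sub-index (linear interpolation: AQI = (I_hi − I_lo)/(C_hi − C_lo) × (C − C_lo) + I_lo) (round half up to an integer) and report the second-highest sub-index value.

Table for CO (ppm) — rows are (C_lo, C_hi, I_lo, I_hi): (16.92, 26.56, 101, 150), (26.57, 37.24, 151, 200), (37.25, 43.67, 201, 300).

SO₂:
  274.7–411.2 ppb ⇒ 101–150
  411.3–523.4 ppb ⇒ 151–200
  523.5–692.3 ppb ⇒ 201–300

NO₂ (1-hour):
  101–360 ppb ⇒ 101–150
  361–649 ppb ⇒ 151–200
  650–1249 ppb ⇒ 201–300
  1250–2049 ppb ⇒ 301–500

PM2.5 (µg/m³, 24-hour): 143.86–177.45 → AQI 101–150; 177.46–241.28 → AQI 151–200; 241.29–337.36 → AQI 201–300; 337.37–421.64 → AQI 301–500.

CO: 21.35 ∈ [16.92, 26.56] ↔ index [101, 150].
101 + (21.35−16.92)·(150−101)/(26.56−16.92) = 101 + 4.43·49/9.64 ≈ 123.52, so AQI = 124.
SO₂: 412.2 ∈ [411.3, 523.4] ↔ index [151, 200].
151 + (412.2−411.3)·(200−151)/(523.4−411.3) = 151 + 0.9·49/112.1 ≈ 151.39, so AQI = 151.
NO₂ 1744: bracket 1250–2049 → index 301–500; slope 199/799, offset 494.
AQI = 301 + 199/799·494 ≈ 424.04 ⇒ 424.
PM2.5: 306.10 lies in 241.29–337.36, so I_lo=201, I_hi=300, C_lo=241.29, C_hi=337.36.
(300−201)/(337.36−241.29) × (306.10−241.29) + 201 = 99/96.07 × 64.81 + 201 ≈ 267.79 → 268.
Sub-indices: CO→124, SO₂→151, NO₂→424, PM2.5→268. Ranked high→low: 424, 268, 151, 124. Second-highest sub-index = 268.

268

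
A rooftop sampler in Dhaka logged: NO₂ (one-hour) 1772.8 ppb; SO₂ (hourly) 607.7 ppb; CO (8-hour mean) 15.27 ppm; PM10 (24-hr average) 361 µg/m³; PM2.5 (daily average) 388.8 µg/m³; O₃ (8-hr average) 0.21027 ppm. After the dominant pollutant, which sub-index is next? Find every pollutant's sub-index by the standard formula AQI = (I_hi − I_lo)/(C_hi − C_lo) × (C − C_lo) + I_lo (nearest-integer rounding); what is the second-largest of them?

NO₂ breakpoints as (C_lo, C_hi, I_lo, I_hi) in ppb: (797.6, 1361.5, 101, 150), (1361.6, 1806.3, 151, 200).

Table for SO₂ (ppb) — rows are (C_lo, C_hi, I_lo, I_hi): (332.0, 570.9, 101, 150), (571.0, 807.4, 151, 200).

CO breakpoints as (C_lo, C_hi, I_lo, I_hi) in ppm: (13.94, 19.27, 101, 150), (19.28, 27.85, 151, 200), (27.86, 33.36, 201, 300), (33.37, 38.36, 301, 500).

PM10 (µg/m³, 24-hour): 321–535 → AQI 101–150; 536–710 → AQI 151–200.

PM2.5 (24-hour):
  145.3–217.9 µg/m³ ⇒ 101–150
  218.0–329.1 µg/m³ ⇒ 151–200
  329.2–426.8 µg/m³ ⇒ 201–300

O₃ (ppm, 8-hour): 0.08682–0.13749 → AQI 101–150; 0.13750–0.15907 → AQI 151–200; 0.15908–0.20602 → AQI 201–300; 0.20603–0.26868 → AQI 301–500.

NO₂: 1772.8 lies in 1361.6–1806.3, so I_lo=151, I_hi=200, C_lo=1361.6, C_hi=1806.3.
(200−151)/(1806.3−1361.6) × (1772.8−1361.6) + 151 = 49/444.7 × 411.2 + 151 ≈ 196.31 → 196.
SO₂: 607.7 lies in 571.0–807.4, so I_lo=151, I_hi=200, C_lo=571.0, C_hi=807.4.
(200−151)/(807.4−571.0) × (607.7−571.0) + 151 = 49/236.4 × 36.7 + 151 ≈ 158.61 → 159.
CO: 15.27 lies in 13.94–19.27, so I_lo=101, I_hi=150, C_lo=13.94, C_hi=19.27.
(150−101)/(19.27−13.94) × (15.27−13.94) + 101 = 49/5.33 × 1.33 + 101 ≈ 113.23 → 113.
PM10: row 321–535 (AQI 101–150). (150−101)·(361−321)/(535−321) + 101 = 49·40/214 + 101 ≈ 110.16 → 110.
PM2.5: 388.8 ∈ [329.2, 426.8] ↔ index [201, 300].
201 + (388.8−329.2)·(300−201)/(426.8−329.2) = 201 + 59.6·99/97.6 ≈ 261.45, so AQI = 261.
O₃: 0.21027 lies in 0.20603–0.26868, so I_lo=301, I_hi=500, C_lo=0.20603, C_hi=0.26868.
(500−301)/(0.26868−0.20603) × (0.21027−0.20603) + 301 = 199/0.06265 × 0.00424 + 301 ≈ 314.47 → 314.
Sub-indices: NO₂→196, SO₂→159, CO→113, PM10→110, PM2.5→261, O₃→314. Ranked high→low: 314, 261, 196, 159, 113, 110. Second-highest sub-index = 261.

261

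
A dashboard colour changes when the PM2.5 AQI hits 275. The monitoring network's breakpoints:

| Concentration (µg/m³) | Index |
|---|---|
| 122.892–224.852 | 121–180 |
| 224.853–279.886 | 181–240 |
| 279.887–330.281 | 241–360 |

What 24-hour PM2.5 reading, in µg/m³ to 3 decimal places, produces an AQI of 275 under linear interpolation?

294.285

AQI 275 lies in the 241–360 band, which corresponds to 279.887–330.281 µg/m³.
C = 279.887 + (275−241)×(330.281−279.887)/(360−241) = 279.887 + 34×50.394/119 ≈ 294.28529 µg/m³ → 294.285 µg/m³ to 3 dp.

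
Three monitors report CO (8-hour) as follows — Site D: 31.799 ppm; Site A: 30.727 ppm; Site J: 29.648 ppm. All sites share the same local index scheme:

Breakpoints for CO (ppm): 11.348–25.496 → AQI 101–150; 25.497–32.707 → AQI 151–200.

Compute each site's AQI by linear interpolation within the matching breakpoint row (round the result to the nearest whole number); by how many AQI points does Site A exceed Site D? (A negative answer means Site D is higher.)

-7

Site D: 31.799 lies in 25.497–32.707, so I_lo=151, I_hi=200, C_lo=25.497, C_hi=32.707.
(200−151)/(32.707−25.497) × (31.799−25.497) + 151 = 49/7.210 × 6.302 + 151 ≈ 193.83 → 194.
Site A: 30.727 ∈ [25.497, 32.707] ↔ index [151, 200].
151 + (30.727−25.497)·(200−151)/(32.707−25.497) = 151 + 5.230·49/7.210 ≈ 186.54, so AQI = 187.
Site J: 29.648 lies in 25.497–32.707, so I_lo=151, I_hi=200, C_lo=25.497, C_hi=32.707.
(200−151)/(32.707−25.497) × (29.648−25.497) + 151 = 49/7.210 × 4.151 + 151 ≈ 179.21 → 179.
AQIs: Site D=194, Site A=187, Site J=179. Site A (187) − Site D (194) = -7.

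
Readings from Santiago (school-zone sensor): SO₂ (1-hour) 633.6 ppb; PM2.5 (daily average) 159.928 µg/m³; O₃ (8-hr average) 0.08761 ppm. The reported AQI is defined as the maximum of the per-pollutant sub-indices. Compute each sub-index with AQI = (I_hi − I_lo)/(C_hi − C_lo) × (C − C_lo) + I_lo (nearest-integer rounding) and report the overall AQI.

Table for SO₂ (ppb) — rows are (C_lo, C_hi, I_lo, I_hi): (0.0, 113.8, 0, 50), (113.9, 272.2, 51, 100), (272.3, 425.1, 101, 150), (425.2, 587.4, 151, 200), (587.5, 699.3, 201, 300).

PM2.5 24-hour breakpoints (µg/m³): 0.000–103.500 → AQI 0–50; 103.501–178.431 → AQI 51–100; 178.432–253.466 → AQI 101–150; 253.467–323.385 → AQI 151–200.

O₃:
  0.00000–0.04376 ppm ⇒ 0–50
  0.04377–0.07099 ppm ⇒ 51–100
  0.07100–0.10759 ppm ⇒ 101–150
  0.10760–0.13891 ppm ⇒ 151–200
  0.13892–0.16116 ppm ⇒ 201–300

242

SO₂: 633.6 ∈ [587.5, 699.3] ↔ index [201, 300].
201 + (633.6−587.5)·(300−201)/(699.3−587.5) = 201 + 46.1·99/111.8 ≈ 241.82, so AQI = 242.
PM2.5: row 103.501–178.431 (AQI 51–100). (100−51)·(159.928−103.501)/(178.431−103.501) + 51 = 49·56.427/74.930 + 51 ≈ 87.90 → 88.
O₃: row 0.07100–0.10759 (AQI 101–150). (150−101)·(0.08761−0.07100)/(0.10759−0.07100) + 101 = 49·0.01661/0.03659 + 101 ≈ 123.24 → 123.
Sub-indices: SO₂→242, PM2.5→88, O₃→123. Overall AQI = max = 242; dominant pollutant is SO₂.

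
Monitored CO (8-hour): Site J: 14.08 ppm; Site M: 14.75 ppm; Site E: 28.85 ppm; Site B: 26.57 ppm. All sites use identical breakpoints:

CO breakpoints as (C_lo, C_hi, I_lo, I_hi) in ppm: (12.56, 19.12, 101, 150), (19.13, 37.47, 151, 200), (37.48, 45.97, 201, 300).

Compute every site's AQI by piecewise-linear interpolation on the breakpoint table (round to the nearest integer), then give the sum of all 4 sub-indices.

577

Site J: 14.08 lies in 12.56–19.12, so I_lo=101, I_hi=150, C_lo=12.56, C_hi=19.12.
(150−101)/(19.12−12.56) × (14.08−12.56) + 101 = 49/6.56 × 1.52 + 101 ≈ 112.35 → 112.
Site M: 14.75 ∈ [12.56, 19.12] ↔ index [101, 150].
101 + (14.75−12.56)·(150−101)/(19.12−12.56) = 101 + 2.19·49/6.56 ≈ 117.36, so AQI = 117.
Site E 28.85: bracket 19.13–37.47 → index 151–200; slope 49/18.34, offset 9.72.
AQI = 151 + 49/18.34·9.72 ≈ 176.97 ⇒ 177.
Site B: 26.57 ∈ [19.13, 37.47] ↔ index [151, 200].
151 + (26.57−19.13)·(200−151)/(37.47−19.13) = 151 + 7.44·49/18.34 ≈ 170.88, so AQI = 171.
AQIs: Site J=112, Site M=117, Site E=177, Site B=171. Sum = 112 + 117 + 177 + 171 = 577.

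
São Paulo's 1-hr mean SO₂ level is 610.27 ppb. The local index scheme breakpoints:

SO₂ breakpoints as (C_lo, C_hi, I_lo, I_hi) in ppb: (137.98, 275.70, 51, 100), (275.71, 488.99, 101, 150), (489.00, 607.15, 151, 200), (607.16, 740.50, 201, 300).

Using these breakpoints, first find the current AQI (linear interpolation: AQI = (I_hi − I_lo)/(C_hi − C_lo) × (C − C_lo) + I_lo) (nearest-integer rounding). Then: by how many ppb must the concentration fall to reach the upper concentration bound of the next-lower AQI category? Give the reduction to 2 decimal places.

3.12

SO₂: 610.27 ∈ [607.16, 740.50] ↔ index [201, 300].
201 + (610.27−607.16)·(300−201)/(740.50−607.16) = 201 + 3.11·99/133.34 ≈ 203.31, so AQI = 203.
Current AQI 203 is in the Very Unhealthy range (201–300). The next-lower category tops out at AQI 200, whose upper concentration bound is 607.15 ppb.
Reduction needed = 610.27 − 607.15 = 3.12 ppb.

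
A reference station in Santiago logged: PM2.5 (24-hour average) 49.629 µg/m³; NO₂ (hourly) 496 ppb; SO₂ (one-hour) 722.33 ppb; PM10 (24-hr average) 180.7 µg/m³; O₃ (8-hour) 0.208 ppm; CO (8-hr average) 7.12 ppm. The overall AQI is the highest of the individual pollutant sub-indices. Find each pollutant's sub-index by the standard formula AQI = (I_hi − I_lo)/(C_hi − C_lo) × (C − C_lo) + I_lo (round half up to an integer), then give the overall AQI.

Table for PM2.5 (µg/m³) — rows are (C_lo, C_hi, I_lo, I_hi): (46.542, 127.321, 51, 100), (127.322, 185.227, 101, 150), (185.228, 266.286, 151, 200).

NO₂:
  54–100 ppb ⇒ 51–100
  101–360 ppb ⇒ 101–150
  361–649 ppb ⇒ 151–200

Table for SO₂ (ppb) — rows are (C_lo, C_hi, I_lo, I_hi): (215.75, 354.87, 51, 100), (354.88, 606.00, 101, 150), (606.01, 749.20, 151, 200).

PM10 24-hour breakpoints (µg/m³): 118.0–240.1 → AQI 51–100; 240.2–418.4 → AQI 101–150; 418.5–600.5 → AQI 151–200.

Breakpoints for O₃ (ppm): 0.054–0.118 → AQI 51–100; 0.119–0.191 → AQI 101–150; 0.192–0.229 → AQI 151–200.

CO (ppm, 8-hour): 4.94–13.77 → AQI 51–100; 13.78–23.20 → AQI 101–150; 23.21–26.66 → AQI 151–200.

191

PM2.5: 49.629 lies in 46.542–127.321, so I_lo=51, I_hi=100, C_lo=46.542, C_hi=127.321.
(100−51)/(127.321−46.542) × (49.629−46.542) + 51 = 49/80.779 × 3.087 + 51 ≈ 52.87 → 53.
NO₂: row 361–649 (AQI 151–200). (200−151)·(496−361)/(649−361) + 151 = 49·135/288 + 151 ≈ 173.97 → 174.
SO₂: 722.33 lies in 606.01–749.20, so I_lo=151, I_hi=200, C_lo=606.01, C_hi=749.20.
(200−151)/(749.20−606.01) × (722.33−606.01) + 151 = 49/143.19 × 116.32 + 151 ≈ 190.81 → 191.
PM10: 180.7 ∈ [118.0, 240.1] ↔ index [51, 100].
51 + (180.7−118.0)·(100−51)/(240.1−118.0) = 51 + 62.7·49/122.1 ≈ 76.16, so AQI = 76.
O₃ 0.208: bracket 0.192–0.229 → index 151–200; slope 49/0.037, offset 0.016.
AQI = 151 + 49/0.037·0.016 ≈ 172.19 ⇒ 172.
CO: 7.12 lies in 4.94–13.77, so I_lo=51, I_hi=100, C_lo=4.94, C_hi=13.77.
(100−51)/(13.77−4.94) × (7.12−4.94) + 51 = 49/8.83 × 2.18 + 51 ≈ 63.10 → 63.
Sub-indices: PM2.5→53, NO₂→174, SO₂→191, PM10→76, O₃→172, CO→63. Overall AQI = max = 191; dominant pollutant is SO₂.
AQI 191: Unhealthy.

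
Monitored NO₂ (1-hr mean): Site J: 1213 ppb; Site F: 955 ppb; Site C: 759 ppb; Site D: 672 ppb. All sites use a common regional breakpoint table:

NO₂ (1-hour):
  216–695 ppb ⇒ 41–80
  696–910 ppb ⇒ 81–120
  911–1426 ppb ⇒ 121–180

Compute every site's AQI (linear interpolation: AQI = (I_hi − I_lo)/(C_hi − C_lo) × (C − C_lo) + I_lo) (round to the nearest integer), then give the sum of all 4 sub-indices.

Site J: 1213 ∈ [911, 1426] ↔ index [121, 180].
121 + (1213−911)·(180−121)/(1426−911) = 121 + 302·59/515 ≈ 155.60, so AQI = 156.
Site F: row 911–1426 (AQI 121–180). (180−121)·(955−911)/(1426−911) + 121 = 59·44/515 + 121 ≈ 126.04 → 126.
Site C 759: bracket 696–910 → index 81–120; slope 39/214, offset 63.
AQI = 81 + 39/214·63 ≈ 92.48 ⇒ 92.
Site D: row 216–695 (AQI 41–80). (80−41)·(672−216)/(695−216) + 41 = 39·456/479 + 41 ≈ 78.13 → 78.
AQIs: Site J=156, Site F=126, Site C=92, Site D=78. Sum = 156 + 126 + 92 + 78 = 452.

452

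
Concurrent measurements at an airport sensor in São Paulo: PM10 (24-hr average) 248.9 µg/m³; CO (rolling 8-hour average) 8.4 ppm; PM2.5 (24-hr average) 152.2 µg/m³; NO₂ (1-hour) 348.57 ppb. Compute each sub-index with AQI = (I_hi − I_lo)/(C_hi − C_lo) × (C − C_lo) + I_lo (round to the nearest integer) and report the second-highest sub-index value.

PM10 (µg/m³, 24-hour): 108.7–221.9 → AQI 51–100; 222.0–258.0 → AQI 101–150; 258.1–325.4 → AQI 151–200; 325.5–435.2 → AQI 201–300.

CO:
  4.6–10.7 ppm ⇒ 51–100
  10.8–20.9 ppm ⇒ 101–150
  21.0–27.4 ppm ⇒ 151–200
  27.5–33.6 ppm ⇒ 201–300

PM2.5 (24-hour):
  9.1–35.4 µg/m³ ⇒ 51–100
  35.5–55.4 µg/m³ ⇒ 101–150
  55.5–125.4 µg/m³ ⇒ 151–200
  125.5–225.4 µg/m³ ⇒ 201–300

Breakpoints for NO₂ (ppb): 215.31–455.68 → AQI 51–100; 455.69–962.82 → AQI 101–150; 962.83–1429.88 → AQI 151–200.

138

PM10: 248.9 lies in 222.0–258.0, so I_lo=101, I_hi=150, C_lo=222.0, C_hi=258.0.
(150−101)/(258.0−222.0) × (248.9−222.0) + 101 = 49/36.0 × 26.9 + 101 ≈ 137.61 → 138.
CO 8.4: bracket 4.6–10.7 → index 51–100; slope 49/6.1, offset 3.8.
AQI = 51 + 49/6.1·3.8 ≈ 81.52 ⇒ 82.
PM2.5: row 125.5–225.4 (AQI 201–300). (300−201)·(152.2−125.5)/(225.4−125.5) + 201 = 99·26.7/99.9 + 201 ≈ 227.46 → 227.
NO₂: 348.57 lies in 215.31–455.68, so I_lo=51, I_hi=100, C_lo=215.31, C_hi=455.68.
(100−51)/(455.68−215.31) × (348.57−215.31) + 51 = 49/240.37 × 133.26 + 51 ≈ 78.17 → 78.
Sub-indices: PM10→138, CO→82, PM2.5→227, NO₂→78. Ranked high→low: 227, 138, 82, 78. Second-highest sub-index = 138.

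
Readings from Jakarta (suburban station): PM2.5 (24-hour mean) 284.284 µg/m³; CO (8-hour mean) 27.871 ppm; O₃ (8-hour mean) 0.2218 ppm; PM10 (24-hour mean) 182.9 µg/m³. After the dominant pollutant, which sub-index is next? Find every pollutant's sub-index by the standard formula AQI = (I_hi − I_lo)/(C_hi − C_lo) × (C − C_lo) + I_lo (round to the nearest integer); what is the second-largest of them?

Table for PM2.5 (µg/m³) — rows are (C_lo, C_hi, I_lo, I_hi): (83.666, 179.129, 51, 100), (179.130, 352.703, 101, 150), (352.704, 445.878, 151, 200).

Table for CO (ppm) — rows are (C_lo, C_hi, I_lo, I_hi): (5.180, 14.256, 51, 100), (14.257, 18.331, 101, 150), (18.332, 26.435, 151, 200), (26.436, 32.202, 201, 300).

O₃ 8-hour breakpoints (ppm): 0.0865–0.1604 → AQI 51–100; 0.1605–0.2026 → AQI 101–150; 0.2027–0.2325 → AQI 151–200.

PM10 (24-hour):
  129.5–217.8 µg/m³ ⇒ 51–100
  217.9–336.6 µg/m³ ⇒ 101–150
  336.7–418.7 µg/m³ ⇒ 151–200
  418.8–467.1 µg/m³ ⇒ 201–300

182

PM2.5: 284.284 ∈ [179.130, 352.703] ↔ index [101, 150].
101 + (284.284−179.130)·(150−101)/(352.703−179.130) = 101 + 105.154·49/173.573 ≈ 130.69, so AQI = 131.
CO: 27.871 lies in 26.436–32.202, so I_lo=201, I_hi=300, C_lo=26.436, C_hi=32.202.
(300−201)/(32.202−26.436) × (27.871−26.436) + 201 = 99/5.766 × 1.435 + 201 ≈ 225.64 → 226.
O₃: row 0.2027–0.2325 (AQI 151–200). (200−151)·(0.2218−0.2027)/(0.2325−0.2027) + 151 = 49·0.0191/0.0298 + 151 ≈ 182.41 → 182.
PM10: row 129.5–217.8 (AQI 51–100). (100−51)·(182.9−129.5)/(217.8−129.5) + 51 = 49·53.4/88.3 + 51 ≈ 80.63 → 81.
Sub-indices: PM2.5→131, CO→226, O₃→182, PM10→81. Ranked high→low: 226, 182, 131, 81. Second-highest sub-index = 182.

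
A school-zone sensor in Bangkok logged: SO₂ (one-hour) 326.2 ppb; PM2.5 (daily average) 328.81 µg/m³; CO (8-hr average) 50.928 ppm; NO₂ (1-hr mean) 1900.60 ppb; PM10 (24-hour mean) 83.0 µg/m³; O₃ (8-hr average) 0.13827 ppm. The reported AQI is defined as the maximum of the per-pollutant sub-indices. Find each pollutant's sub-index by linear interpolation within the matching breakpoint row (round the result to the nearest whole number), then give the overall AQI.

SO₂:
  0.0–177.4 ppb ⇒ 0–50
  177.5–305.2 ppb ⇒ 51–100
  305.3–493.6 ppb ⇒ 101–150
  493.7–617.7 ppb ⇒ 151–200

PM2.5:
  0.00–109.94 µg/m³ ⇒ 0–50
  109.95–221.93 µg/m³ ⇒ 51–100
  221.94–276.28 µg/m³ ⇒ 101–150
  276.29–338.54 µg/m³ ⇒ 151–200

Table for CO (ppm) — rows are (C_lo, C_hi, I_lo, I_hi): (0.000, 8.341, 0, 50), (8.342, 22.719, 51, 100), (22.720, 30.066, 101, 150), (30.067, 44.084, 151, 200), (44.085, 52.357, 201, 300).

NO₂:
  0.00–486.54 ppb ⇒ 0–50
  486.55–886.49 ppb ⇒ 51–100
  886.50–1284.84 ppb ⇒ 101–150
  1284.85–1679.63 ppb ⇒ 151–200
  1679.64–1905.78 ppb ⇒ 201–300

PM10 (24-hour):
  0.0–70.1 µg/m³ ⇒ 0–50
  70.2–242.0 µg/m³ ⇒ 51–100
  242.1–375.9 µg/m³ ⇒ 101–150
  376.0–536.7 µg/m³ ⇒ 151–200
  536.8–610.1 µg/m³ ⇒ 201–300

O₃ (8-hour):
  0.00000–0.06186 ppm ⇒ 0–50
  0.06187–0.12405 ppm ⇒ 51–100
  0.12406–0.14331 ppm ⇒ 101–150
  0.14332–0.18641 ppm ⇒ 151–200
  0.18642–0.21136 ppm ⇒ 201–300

SO₂: 326.2 lies in 305.3–493.6, so I_lo=101, I_hi=150, C_lo=305.3, C_hi=493.6.
(150−101)/(493.6−305.3) × (326.2−305.3) + 101 = 49/188.3 × 20.9 + 101 ≈ 106.44 → 106.
PM2.5: row 276.29–338.54 (AQI 151–200). (200−151)·(328.81−276.29)/(338.54−276.29) + 151 = 49·52.52/62.25 + 151 ≈ 192.34 → 192.
CO: 50.928 lies in 44.085–52.357, so I_lo=201, I_hi=300, C_lo=44.085, C_hi=52.357.
(300−201)/(52.357−44.085) × (50.928−44.085) + 201 = 99/8.272 × 6.843 + 201 ≈ 282.90 → 283.
NO₂: row 1679.64–1905.78 (AQI 201–300). (300−201)·(1900.60−1679.64)/(1905.78−1679.64) + 201 = 99·220.96/226.14 + 201 ≈ 297.73 → 298.
PM10: 83.0 lies in 70.2–242.0, so I_lo=51, I_hi=100, C_lo=70.2, C_hi=242.0.
(100−51)/(242.0−70.2) × (83.0−70.2) + 51 = 49/171.8 × 12.8 + 51 ≈ 54.65 → 55.
O₃: 0.13827 lies in 0.12406–0.14331, so I_lo=101, I_hi=150, C_lo=0.12406, C_hi=0.14331.
(150−101)/(0.14331−0.12406) × (0.13827−0.12406) + 101 = 49/0.01925 × 0.01421 + 101 ≈ 137.17 → 137.
Sub-indices: SO₂→106, PM2.5→192, CO→283, NO₂→298, PM10→55, O₃→137. Overall AQI = max = 298; dominant pollutant is NO₂.
AQI 298: Very Unhealthy.

298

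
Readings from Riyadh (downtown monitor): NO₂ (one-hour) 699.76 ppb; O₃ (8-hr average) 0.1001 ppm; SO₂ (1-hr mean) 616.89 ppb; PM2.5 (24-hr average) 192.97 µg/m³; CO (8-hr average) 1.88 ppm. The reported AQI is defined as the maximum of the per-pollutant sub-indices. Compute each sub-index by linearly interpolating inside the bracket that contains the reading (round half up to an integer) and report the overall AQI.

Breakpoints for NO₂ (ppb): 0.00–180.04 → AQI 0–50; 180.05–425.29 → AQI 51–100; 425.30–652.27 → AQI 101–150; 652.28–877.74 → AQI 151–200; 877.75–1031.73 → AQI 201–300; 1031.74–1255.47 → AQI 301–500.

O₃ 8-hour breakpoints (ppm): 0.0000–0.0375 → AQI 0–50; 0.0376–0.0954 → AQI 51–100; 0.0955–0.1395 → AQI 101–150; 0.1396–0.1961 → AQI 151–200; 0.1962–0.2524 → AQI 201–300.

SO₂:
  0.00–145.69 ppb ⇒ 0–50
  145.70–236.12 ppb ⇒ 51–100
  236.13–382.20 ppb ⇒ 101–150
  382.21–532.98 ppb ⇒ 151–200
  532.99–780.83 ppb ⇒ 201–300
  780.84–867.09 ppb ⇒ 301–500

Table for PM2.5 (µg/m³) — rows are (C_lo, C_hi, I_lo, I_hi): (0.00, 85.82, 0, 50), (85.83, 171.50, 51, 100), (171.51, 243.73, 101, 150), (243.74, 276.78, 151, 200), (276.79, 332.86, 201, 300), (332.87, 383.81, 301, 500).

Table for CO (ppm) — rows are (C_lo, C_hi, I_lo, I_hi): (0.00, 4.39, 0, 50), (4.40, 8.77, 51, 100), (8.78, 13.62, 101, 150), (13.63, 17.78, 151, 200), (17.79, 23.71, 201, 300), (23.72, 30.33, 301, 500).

NO₂: row 652.28–877.74 (AQI 151–200). (200−151)·(699.76−652.28)/(877.74−652.28) + 151 = 49·47.48/225.46 + 151 ≈ 161.32 → 161.
O₃: 0.1001 ∈ [0.0955, 0.1395] ↔ index [101, 150].
101 + (0.1001−0.0955)·(150−101)/(0.1395−0.0955) = 101 + 0.0046·49/0.0440 ≈ 106.12, so AQI = 106.
SO₂: 616.89 ∈ [532.99, 780.83] ↔ index [201, 300].
201 + (616.89−532.99)·(300−201)/(780.83−532.99) = 201 + 83.90·99/247.84 ≈ 234.51, so AQI = 235.
PM2.5 192.97: bracket 171.51–243.73 → index 101–150; slope 49/72.22, offset 21.46.
AQI = 101 + 49/72.22·21.46 ≈ 115.56 ⇒ 116.
CO: row 0.00–4.39 (AQI 0–50). (50−0)·(1.88−0.00)/(4.39−0.00) + 0 = 50·1.88/4.39 + 0 ≈ 21.41 → 21.
Sub-indices: NO₂→161, O₃→106, SO₂→235, PM2.5→116, CO→21. Overall AQI = max = 235; dominant pollutant is SO₂.

235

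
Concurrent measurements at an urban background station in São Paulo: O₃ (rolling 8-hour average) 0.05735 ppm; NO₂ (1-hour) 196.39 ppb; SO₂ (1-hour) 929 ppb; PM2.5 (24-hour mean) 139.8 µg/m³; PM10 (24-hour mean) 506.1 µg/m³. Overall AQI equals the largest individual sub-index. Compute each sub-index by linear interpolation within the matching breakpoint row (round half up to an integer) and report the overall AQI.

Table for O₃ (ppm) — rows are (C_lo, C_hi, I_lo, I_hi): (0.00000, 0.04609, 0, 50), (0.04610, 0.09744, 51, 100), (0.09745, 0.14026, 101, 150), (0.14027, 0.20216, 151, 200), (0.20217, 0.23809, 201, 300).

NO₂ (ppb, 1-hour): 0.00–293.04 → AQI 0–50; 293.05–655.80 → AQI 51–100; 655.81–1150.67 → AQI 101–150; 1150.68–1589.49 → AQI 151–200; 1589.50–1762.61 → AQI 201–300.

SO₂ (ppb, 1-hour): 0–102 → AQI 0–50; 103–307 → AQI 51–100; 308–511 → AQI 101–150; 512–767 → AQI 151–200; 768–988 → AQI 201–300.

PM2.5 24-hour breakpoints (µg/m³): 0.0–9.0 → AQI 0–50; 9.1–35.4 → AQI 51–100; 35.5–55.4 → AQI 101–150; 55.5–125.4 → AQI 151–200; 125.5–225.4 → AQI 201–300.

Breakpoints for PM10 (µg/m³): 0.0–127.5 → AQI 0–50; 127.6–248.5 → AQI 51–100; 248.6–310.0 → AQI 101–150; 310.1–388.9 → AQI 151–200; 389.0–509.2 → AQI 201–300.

O₃: 0.05735 ∈ [0.04610, 0.09744] ↔ index [51, 100].
51 + (0.05735−0.04610)·(100−51)/(0.09744−0.04610) = 51 + 0.01125·49/0.05134 ≈ 61.74, so AQI = 62.
NO₂ 196.39: bracket 0.00–293.04 → index 0–50; slope 50/293.04, offset 196.39.
AQI = 0 + 50/293.04·196.39 ≈ 33.51 ⇒ 34.
SO₂ 929: bracket 768–988 → index 201–300; slope 99/220, offset 161.
AQI = 201 + 99/220·161 ≈ 273.45 ⇒ 273.
PM2.5: 139.8 lies in 125.5–225.4, so I_lo=201, I_hi=300, C_lo=125.5, C_hi=225.4.
(300−201)/(225.4−125.5) × (139.8−125.5) + 201 = 99/99.9 × 14.3 + 201 ≈ 215.17 → 215.
PM10: 506.1 ∈ [389.0, 509.2] ↔ index [201, 300].
201 + (506.1−389.0)·(300−201)/(509.2−389.0) = 201 + 117.1·99/120.2 ≈ 297.45, so AQI = 297.
Sub-indices: O₃→62, NO₂→34, SO₂→273, PM2.5→215, PM10→297. Overall AQI = max = 297; dominant pollutant is PM10.

297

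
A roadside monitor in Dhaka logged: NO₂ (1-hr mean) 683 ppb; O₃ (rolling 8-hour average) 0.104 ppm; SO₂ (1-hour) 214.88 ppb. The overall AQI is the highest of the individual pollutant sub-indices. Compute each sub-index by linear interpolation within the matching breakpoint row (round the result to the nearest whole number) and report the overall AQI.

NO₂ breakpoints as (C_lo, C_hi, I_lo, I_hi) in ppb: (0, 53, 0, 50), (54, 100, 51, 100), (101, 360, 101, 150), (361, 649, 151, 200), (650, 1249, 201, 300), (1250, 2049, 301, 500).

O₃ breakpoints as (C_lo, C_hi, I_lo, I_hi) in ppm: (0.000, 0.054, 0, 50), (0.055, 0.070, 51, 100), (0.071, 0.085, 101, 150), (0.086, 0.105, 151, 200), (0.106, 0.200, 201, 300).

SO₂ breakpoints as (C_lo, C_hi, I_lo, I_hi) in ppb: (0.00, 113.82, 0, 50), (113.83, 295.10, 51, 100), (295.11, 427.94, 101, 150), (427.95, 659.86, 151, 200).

NO₂: row 650–1249 (AQI 201–300). (300−201)·(683−650)/(1249−650) + 201 = 99·33/599 + 201 ≈ 206.45 → 206.
O₃: 0.104 ∈ [0.086, 0.105] ↔ index [151, 200].
151 + (0.104−0.086)·(200−151)/(0.105−0.086) = 151 + 0.018·49/0.019 ≈ 197.42, so AQI = 197.
SO₂: 214.88 lies in 113.83–295.10, so I_lo=51, I_hi=100, C_lo=113.83, C_hi=295.10.
(100−51)/(295.10−113.83) × (214.88−113.83) + 51 = 49/181.27 × 101.05 + 51 ≈ 78.32 → 78.
Sub-indices: NO₂→206, O₃→197, SO₂→78. Overall AQI = max = 206; dominant pollutant is NO₂.

206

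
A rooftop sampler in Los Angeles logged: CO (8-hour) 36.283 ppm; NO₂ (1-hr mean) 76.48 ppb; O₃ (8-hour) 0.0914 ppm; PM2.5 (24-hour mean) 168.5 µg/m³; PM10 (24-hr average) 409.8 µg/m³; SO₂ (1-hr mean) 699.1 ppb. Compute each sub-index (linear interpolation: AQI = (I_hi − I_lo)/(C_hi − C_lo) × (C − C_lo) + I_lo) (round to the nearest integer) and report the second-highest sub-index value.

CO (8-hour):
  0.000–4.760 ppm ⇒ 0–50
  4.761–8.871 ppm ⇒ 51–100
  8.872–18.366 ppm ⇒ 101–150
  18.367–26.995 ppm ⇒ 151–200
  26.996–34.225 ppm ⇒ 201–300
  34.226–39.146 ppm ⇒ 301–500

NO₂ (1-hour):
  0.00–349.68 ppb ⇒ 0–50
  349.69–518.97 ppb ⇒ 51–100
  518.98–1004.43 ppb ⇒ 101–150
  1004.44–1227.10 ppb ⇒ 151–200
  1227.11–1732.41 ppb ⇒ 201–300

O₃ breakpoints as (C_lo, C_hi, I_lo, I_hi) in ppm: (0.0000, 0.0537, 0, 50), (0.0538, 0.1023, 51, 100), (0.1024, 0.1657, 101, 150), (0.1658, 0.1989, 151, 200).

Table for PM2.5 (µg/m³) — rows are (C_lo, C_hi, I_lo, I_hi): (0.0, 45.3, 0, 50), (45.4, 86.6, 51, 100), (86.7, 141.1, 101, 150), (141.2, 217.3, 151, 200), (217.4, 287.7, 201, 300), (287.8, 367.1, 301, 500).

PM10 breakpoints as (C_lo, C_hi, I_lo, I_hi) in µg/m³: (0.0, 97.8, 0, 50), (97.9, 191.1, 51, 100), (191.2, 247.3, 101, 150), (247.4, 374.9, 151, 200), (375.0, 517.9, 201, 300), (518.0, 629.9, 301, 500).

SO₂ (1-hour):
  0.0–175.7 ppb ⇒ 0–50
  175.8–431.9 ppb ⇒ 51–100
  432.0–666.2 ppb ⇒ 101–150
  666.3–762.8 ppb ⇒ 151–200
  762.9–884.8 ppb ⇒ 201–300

CO: row 34.226–39.146 (AQI 301–500). (500−301)·(36.283−34.226)/(39.146−34.226) + 301 = 199·2.057/4.920 + 301 ≈ 384.20 → 384.
NO₂: 76.48 ∈ [0.00, 349.68] ↔ index [0, 50].
0 + (76.48−0.00)·(50−0)/(349.68−0.00) = 0 + 76.48·50/349.68 ≈ 10.94, so AQI = 11.
O₃: 0.0914 lies in 0.0538–0.1023, so I_lo=51, I_hi=100, C_lo=0.0538, C_hi=0.1023.
(100−51)/(0.1023−0.0538) × (0.0914−0.0538) + 51 = 49/0.0485 × 0.0376 + 51 ≈ 88.99 → 89.
PM2.5 168.5: bracket 141.2–217.3 → index 151–200; slope 49/76.1, offset 27.3.
AQI = 151 + 49/76.1·27.3 ≈ 168.58 ⇒ 169.
PM10: row 375.0–517.9 (AQI 201–300). (300−201)·(409.8−375.0)/(517.9−375.0) + 201 = 99·34.8/142.9 + 201 ≈ 225.11 → 225.
SO₂: 699.1 lies in 666.3–762.8, so I_lo=151, I_hi=200, C_lo=666.3, C_hi=762.8.
(200−151)/(762.8−666.3) × (699.1−666.3) + 151 = 49/96.5 × 32.8 + 151 ≈ 167.65 → 168.
Sub-indices: CO→384, NO₂→11, O₃→89, PM2.5→169, PM10→225, SO₂→168. Ranked high→low: 384, 225, 169, 168, 89, 11. Second-highest sub-index = 225.

225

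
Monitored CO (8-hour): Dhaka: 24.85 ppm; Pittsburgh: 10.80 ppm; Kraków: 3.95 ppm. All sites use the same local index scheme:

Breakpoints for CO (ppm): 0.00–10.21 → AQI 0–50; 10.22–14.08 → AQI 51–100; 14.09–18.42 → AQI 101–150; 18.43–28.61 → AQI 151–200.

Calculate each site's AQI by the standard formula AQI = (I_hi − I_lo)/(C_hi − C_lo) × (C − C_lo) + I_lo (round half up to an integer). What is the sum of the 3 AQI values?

Dhaka: 24.85 lies in 18.43–28.61, so I_lo=151, I_hi=200, C_lo=18.43, C_hi=28.61.
(200−151)/(28.61−18.43) × (24.85−18.43) + 151 = 49/10.18 × 6.42 + 151 ≈ 181.90 → 182.
Pittsburgh: 10.80 ∈ [10.22, 14.08] ↔ index [51, 100].
51 + (10.80−10.22)·(100−51)/(14.08−10.22) = 51 + 0.58·49/3.86 ≈ 58.36, so AQI = 58.
Kraków 3.95: bracket 0.00–10.21 → index 0–50; slope 50/10.21, offset 3.95.
AQI = 0 + 50/10.21·3.95 ≈ 19.34 ⇒ 19.
AQIs: Dhaka=182, Pittsburgh=58, Kraków=19. Sum = 182 + 58 + 19 = 259.

259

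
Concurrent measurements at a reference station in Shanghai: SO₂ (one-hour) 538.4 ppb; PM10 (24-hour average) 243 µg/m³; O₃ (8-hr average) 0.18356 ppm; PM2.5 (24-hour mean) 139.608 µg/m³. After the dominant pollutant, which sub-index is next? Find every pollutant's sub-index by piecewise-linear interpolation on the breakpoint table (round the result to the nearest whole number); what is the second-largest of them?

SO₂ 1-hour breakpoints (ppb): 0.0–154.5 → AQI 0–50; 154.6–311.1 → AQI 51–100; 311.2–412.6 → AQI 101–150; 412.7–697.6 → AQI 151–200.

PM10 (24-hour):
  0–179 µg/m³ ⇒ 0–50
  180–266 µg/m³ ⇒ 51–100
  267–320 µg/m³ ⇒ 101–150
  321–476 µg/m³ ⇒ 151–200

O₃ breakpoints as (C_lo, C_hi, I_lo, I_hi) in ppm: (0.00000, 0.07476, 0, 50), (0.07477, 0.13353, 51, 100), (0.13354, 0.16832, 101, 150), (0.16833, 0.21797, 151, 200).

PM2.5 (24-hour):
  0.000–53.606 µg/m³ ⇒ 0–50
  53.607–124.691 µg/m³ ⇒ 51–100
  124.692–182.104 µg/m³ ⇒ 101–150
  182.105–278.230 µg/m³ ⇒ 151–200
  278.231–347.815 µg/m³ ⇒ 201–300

166

SO₂ 538.4: bracket 412.7–697.6 → index 151–200; slope 49/284.9, offset 125.7.
AQI = 151 + 49/284.9·125.7 ≈ 172.62 ⇒ 173.
PM10: row 180–266 (AQI 51–100). (100−51)·(243−180)/(266−180) + 51 = 49·63/86 + 51 ≈ 86.90 → 87.
O₃: row 0.16833–0.21797 (AQI 151–200). (200−151)·(0.18356−0.16833)/(0.21797−0.16833) + 151 = 49·0.01523/0.04964 + 151 ≈ 166.03 → 166.
PM2.5: row 124.692–182.104 (AQI 101–150). (150−101)·(139.608−124.692)/(182.104−124.692) + 101 = 49·14.916/57.412 + 101 ≈ 113.73 → 114.
Sub-indices: SO₂→173, PM10→87, O₃→166, PM2.5→114. Ranked high→low: 173, 166, 114, 87. Second-highest sub-index = 166.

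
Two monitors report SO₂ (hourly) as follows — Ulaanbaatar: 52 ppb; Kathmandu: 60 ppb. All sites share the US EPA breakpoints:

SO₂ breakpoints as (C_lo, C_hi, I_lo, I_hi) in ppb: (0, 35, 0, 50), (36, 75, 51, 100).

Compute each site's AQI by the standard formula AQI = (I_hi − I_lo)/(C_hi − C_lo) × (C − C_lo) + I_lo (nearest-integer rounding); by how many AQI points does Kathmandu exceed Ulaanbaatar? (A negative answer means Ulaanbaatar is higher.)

Ulaanbaatar 52: bracket 36–75 → index 51–100; slope 49/39, offset 16.
AQI = 51 + 49/39·16 ≈ 71.10 ⇒ 71.
Kathmandu: row 36–75 (AQI 51–100). (100−51)·(60−36)/(75−36) + 51 = 49·24/39 + 51 ≈ 81.15 → 81.
AQIs: Ulaanbaatar=71, Kathmandu=81. Kathmandu (81) − Ulaanbaatar (71) = 10.

10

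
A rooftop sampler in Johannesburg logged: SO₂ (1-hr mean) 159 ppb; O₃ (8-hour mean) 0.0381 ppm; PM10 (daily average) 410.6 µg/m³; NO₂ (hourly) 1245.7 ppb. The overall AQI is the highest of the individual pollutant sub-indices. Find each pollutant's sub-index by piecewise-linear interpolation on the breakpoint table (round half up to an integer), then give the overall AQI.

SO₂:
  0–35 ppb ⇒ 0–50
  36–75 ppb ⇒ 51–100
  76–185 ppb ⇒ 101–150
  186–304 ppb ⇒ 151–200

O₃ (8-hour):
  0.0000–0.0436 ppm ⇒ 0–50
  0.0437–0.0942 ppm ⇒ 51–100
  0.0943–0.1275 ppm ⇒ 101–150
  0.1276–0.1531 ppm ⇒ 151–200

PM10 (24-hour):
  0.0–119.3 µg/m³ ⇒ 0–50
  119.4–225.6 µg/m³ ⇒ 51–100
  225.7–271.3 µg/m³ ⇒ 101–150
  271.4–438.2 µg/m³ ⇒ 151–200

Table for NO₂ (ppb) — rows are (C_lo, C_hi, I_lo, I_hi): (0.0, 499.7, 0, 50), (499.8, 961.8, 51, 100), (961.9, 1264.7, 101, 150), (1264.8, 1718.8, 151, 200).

192

SO₂ 159: bracket 76–185 → index 101–150; slope 49/109, offset 83.
AQI = 101 + 49/109·83 ≈ 138.31 ⇒ 138.
O₃ 0.0381: bracket 0.0000–0.0436 → index 0–50; slope 50/0.0436, offset 0.0381.
AQI = 0 + 50/0.0436·0.0381 ≈ 43.69 ⇒ 44.
PM10 410.6: bracket 271.4–438.2 → index 151–200; slope 49/166.8, offset 139.2.
AQI = 151 + 49/166.8·139.2 ≈ 191.89 ⇒ 192.
NO₂: 1245.7 lies in 961.9–1264.7, so I_lo=101, I_hi=150, C_lo=961.9, C_hi=1264.7.
(150−101)/(1264.7−961.9) × (1245.7−961.9) + 101 = 49/302.8 × 283.8 + 101 ≈ 146.93 → 147.
Sub-indices: SO₂→138, O₃→44, PM10→192, NO₂→147. Overall AQI = max = 192; dominant pollutant is PM10.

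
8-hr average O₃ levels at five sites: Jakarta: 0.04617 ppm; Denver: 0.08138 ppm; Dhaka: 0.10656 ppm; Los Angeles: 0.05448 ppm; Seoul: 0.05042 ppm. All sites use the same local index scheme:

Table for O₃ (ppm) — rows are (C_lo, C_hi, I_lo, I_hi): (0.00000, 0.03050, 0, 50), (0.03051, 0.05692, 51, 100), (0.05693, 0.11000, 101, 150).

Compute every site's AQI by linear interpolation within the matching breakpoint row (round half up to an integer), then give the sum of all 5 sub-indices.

534

Jakarta: 0.04617 lies in 0.03051–0.05692, so I_lo=51, I_hi=100, C_lo=0.03051, C_hi=0.05692.
(100−51)/(0.05692−0.03051) × (0.04617−0.03051) + 51 = 49/0.02641 × 0.01566 + 51 ≈ 80.05 → 80.
Denver: 0.08138 lies in 0.05693–0.11000, so I_lo=101, I_hi=150, C_lo=0.05693, C_hi=0.11000.
(150−101)/(0.11000−0.05693) × (0.08138−0.05693) + 101 = 49/0.05307 × 0.02445 + 101 ≈ 123.57 → 124.
Dhaka: row 0.05693–0.11000 (AQI 101–150). (150−101)·(0.10656−0.05693)/(0.11000−0.05693) + 101 = 49·0.04963/0.05307 + 101 ≈ 146.82 → 147.
Los Angeles: row 0.03051–0.05692 (AQI 51–100). (100−51)·(0.05448−0.03051)/(0.05692−0.03051) + 51 = 49·0.02397/0.02641 + 51 ≈ 95.47 → 95.
Seoul: row 0.03051–0.05692 (AQI 51–100). (100−51)·(0.05042−0.03051)/(0.05692−0.03051) + 51 = 49·0.01991/0.02641 + 51 ≈ 87.94 → 88.
AQIs: Jakarta=80, Denver=124, Dhaka=147, Los Angeles=95, Seoul=88. Sum = 80 + 124 + 147 + 95 + 88 = 534.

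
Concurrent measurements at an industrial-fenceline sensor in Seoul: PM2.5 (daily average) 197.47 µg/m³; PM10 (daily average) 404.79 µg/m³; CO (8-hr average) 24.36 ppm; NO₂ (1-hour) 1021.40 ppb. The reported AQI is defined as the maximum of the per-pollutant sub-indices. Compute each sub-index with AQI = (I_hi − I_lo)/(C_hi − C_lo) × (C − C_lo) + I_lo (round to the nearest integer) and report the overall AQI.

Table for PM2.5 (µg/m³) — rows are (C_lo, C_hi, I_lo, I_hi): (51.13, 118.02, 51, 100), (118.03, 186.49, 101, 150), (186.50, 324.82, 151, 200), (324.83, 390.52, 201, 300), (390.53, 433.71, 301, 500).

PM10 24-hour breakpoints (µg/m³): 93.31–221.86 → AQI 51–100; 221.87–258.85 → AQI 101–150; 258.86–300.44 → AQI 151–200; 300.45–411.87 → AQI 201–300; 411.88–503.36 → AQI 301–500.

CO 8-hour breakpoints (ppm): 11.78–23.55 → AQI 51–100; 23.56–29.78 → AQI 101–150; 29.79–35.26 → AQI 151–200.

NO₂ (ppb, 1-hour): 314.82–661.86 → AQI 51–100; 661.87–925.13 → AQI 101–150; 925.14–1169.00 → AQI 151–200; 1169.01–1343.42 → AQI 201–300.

PM2.5: 197.47 lies in 186.50–324.82, so I_lo=151, I_hi=200, C_lo=186.50, C_hi=324.82.
(200−151)/(324.82−186.50) × (197.47−186.50) + 151 = 49/138.32 × 10.97 + 151 ≈ 154.89 → 155.
PM10: 404.79 ∈ [300.45, 411.87] ↔ index [201, 300].
201 + (404.79−300.45)·(300−201)/(411.87−300.45) = 201 + 104.34·99/111.42 ≈ 293.71, so AQI = 294.
CO 24.36: bracket 23.56–29.78 → index 101–150; slope 49/6.22, offset 0.80.
AQI = 101 + 49/6.22·0.80 ≈ 107.30 ⇒ 107.
NO₂: row 925.14–1169.00 (AQI 151–200). (200−151)·(1021.40−925.14)/(1169.00−925.14) + 151 = 49·96.26/243.86 + 151 ≈ 170.34 → 170.
Sub-indices: PM2.5→155, PM10→294, CO→107, NO₂→170. Overall AQI = max = 294; dominant pollutant is PM10.

294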